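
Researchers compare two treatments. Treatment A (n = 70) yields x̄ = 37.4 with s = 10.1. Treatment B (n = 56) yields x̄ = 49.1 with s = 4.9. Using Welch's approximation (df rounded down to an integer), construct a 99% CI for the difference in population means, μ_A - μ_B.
(-15.30, -8.10)

Difference: x̄₁ - x̄₂ = -11.70
SE = √(s₁²/n₁ + s₂²/n₂) = √(10.1²/70 + 4.9²/56) = 1.3733
df = 104.25 → 104 (Welch–Satterthwaite, rounded down)
t* = 2.624

CI: -11.70 ± 2.624 · 1.3733 = -11.70 ± 3.60 = (-15.30, -8.10)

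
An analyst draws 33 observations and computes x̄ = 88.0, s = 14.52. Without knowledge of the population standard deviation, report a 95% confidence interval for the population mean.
(82.85, 93.15)

t-interval (σ unknown):
df = n - 1 = 32
t* = 2.037 for 95% confidence

Margin of error = t* · s/√n = 2.037 · 14.52/√33 = 5.15

CI: (82.85, 93.15)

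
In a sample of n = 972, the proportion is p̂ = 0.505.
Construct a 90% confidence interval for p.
(0.479, 0.531)

Proportion CI:
SE = √(p̂(1-p̂)/n) = √(0.505 · 0.495 / 972) = 0.01604

z* = 1.645
Margin = z* · SE = 1.645 · 0.01604 = 0.0264

CI: 0.505 ± 0.0264 = (0.479, 0.531)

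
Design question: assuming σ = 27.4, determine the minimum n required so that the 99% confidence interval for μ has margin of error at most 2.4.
n ≥ 865

For margin E ≤ 2.4:
n ≥ (z* · σ / E)²
n ≥ (2.576 · 27.4 / 2.4)²
n ≥ 864.91

Minimum n = 865 (rounding up)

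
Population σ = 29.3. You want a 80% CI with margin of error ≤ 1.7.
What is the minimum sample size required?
n ≥ 489

For margin E ≤ 1.7:
n ≥ (z* · σ / E)²
n ≥ (1.282 · 29.3 / 1.7)²
n ≥ 488.22

Minimum n = 489 (rounding up)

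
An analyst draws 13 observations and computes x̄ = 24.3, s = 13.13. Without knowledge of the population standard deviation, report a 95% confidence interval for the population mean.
(16.36, 32.24)

t-interval (σ unknown):
df = n - 1 = 12
t* = 2.179 for 95% confidence

Margin of error = t* · s/√n = 2.179 · 13.13/√13 = 7.94

CI: (16.36, 32.24)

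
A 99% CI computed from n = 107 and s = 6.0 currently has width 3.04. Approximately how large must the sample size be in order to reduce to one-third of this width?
n ≈ 963

CI width ∝ 1/√n
To reduce width by factor 3, need √n to grow by 3 → need 3² = 9 times as many samples.

Current: n = 107, width = 3.04
New: n = 963, width ≈ 1.00

Width reduced by factor of 3.04/1.00 = 3.04.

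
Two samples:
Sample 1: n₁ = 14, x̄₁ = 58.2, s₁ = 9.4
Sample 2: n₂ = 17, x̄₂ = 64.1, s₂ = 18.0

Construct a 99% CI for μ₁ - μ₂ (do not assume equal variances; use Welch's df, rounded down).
(-19.99, 8.19)

Difference: x̄₁ - x̄₂ = -5.90
SE = √(s₁²/n₁ + s₂²/n₂) = √(9.4²/14 + 18.0²/17) = 5.0369
df = 24.98 → 24 (Welch–Satterthwaite, rounded down)
t* = 2.797

CI: -5.90 ± 2.797 · 5.0369 = -5.90 ± 14.09 = (-19.99, 8.19)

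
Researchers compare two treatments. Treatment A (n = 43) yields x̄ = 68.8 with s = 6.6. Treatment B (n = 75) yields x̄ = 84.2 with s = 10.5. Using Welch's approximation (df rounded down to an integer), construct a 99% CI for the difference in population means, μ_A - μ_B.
(-19.53, -11.27)

Difference: x̄₁ - x̄₂ = -15.40
SE = √(s₁²/n₁ + s₂²/n₂) = √(6.6²/43 + 10.5²/75) = 1.5758
df = 114.95 → 114 (Welch–Satterthwaite, rounded down)
t* = 2.620

CI: -15.40 ± 2.620 · 1.5758 = -15.40 ± 4.13 = (-19.53, -11.27)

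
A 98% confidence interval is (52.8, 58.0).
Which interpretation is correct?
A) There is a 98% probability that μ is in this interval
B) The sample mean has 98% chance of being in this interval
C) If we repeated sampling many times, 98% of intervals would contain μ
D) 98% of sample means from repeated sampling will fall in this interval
C

A) Wrong — μ is fixed; the randomness lives in the interval, not in μ.
B) Wrong — x̄ is observed and sits in the interval by construction.
C) Correct — this is the frequentist long-run coverage interpretation.
D) Wrong — coverage applies to intervals containing μ, not to future x̄ values.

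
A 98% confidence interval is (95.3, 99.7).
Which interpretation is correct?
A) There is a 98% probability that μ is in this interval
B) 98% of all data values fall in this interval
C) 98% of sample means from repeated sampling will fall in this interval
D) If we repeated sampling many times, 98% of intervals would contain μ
D

A) Wrong — μ is fixed; the randomness lives in the interval, not in μ.
B) Wrong — a CI is about the parameter μ, not individual data values.
C) Wrong — coverage applies to intervals containing μ, not to future x̄ values.
D) Correct — this is the frequentist long-run coverage interpretation.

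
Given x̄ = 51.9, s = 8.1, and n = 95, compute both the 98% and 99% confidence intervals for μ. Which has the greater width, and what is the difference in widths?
99% CI is wider by 0.44

df = 94
98% CI: t* = 2.367, (49.93, 53.87), width = 2 · t* · s/√n = 3.93
99% CI: t* = 2.629, (49.72, 54.08), width = 2 · t* · s/√n = 4.37

The 99% CI is wider by 4.37 - 3.93 = 0.44.
Higher confidence requires a wider interval.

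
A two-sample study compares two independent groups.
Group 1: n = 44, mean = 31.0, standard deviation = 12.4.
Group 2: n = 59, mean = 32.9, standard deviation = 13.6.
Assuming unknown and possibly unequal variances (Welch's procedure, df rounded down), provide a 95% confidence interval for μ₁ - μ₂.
(-7.01, 3.21)

Difference: x̄₁ - x̄₂ = -1.90
SE = √(s₁²/n₁ + s₂²/n₂) = √(12.4²/44 + 13.6²/59) = 2.5748
df = 96.93 → 96 (Welch–Satterthwaite, rounded down)
t* = 1.985

CI: -1.90 ± 1.985 · 2.5748 = -1.90 ± 5.11 = (-7.01, 3.21)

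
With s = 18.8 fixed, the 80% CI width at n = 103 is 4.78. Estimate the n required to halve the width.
n ≈ 412

CI width ∝ 1/√n
To reduce width by factor 2, need √n to grow by 2 → need 2² = 4 times as many samples.

Current: n = 103, width = 4.78
New: n = 412, width ≈ 2.38

Width reduced by factor of 4.78/2.38 = 2.01.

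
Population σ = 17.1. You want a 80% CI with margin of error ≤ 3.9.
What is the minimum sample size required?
n ≥ 32

For margin E ≤ 3.9:
n ≥ (z* · σ / E)²
n ≥ (1.282 · 17.1 / 3.9)²
n ≥ 31.60

Minimum n = 32 (rounding up)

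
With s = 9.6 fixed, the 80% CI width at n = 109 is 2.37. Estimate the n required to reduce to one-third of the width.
n ≈ 981

CI width ∝ 1/√n
To reduce width by factor 3, need √n to grow by 3 → need 3² = 9 times as many samples.

Current: n = 109, width = 2.37
New: n = 981, width ≈ 0.79

Width reduced by factor of 2.37/0.79 = 3.00.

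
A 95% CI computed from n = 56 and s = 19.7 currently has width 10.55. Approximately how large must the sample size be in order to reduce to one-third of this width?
n ≈ 504

CI width ∝ 1/√n
To reduce width by factor 3, need √n to grow by 3 → need 3² = 9 times as many samples.

Current: n = 56, width = 10.55
New: n = 504, width ≈ 3.45

Width reduced by factor of 10.55/3.45 = 3.06.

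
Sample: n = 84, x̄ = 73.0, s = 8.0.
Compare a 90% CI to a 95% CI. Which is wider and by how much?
95% CI is wider by 0.57

df = 83
90% CI: t* = 1.663, (71.55, 74.45), width = 2 · t* · s/√n = 2.90
95% CI: t* = 1.989, (71.26, 74.74), width = 2 · t* · s/√n = 3.47

The 95% CI is wider by 3.47 - 2.90 = 0.57.
Higher confidence requires a wider interval.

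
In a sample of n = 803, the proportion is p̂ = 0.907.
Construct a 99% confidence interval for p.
(0.881, 0.933)

Proportion CI:
SE = √(p̂(1-p̂)/n) = √(0.907 · 0.093 / 803) = 0.01025

z* = 2.576
Margin = z* · SE = 2.576 · 0.01025 = 0.0264

CI: 0.907 ± 0.0264 = (0.881, 0.933)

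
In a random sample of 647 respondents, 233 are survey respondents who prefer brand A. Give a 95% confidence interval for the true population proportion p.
(0.323, 0.397)

Proportion CI:
p̂ = 233/647 = 0.36012
SE = √(p̂(1-p̂)/n) = √(0.36012 · 0.63988 / 647) = 0.01887

z* = 1.960
Margin = z* · SE = 1.960 · 0.01887 = 0.0370

CI: 0.36012 ± 0.0370 = (0.323, 0.397)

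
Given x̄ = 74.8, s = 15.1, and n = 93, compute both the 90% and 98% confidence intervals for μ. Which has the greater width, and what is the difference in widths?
98% CI is wider by 2.22

df = 92
90% CI: t* = 1.662, (72.20, 77.40), width = 2 · t* · s/√n = 5.20
98% CI: t* = 2.368, (71.09, 78.51), width = 2 · t* · s/√n = 7.42

The 98% CI is wider by 7.42 - 5.20 = 2.22.
Higher confidence requires a wider interval.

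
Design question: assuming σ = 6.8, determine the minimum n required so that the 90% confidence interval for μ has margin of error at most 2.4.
n ≥ 22

For margin E ≤ 2.4:
n ≥ (z* · σ / E)²
n ≥ (1.645 · 6.8 / 2.4)²
n ≥ 21.72

Minimum n = 22 (rounding up)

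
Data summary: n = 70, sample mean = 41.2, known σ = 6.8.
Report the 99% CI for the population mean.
(39.11, 43.29)

z-interval (σ known):
z* = 2.576 for 99% confidence

Margin of error = z* · σ/√n = 2.576 · 6.8/√70 = 2.09

CI: (41.2 - 2.09, 41.2 + 2.09) = (39.11, 43.29)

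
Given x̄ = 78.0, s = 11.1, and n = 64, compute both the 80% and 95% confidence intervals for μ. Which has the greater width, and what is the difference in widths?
95% CI is wider by 1.95

df = 63
80% CI: t* = 1.295, (76.20, 79.80), width = 2 · t* · s/√n = 3.59
95% CI: t* = 1.998, (75.23, 80.77), width = 2 · t* · s/√n = 5.54

The 95% CI is wider by 5.54 - 3.59 = 1.95.
Higher confidence requires a wider interval.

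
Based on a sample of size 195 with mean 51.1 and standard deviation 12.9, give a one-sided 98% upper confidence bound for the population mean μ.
μ ≤ 53.01

Upper bound (one-sided):
t* = 2.068 (one-sided for 98%)
Upper bound = x̄ + t* · s/√n = 51.1 + 2.068 · 12.9/√195 = 53.01

We are 98% confident that μ ≤ 53.01.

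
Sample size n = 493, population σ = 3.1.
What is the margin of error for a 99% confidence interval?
Margin of error = 0.36

Margin of error = z* · σ/√n
= 2.576 · 3.1/√493
= 2.576 · 3.1/22.2036
= 0.36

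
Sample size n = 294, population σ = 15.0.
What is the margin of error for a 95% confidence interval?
Margin of error = 1.71

Margin of error = z* · σ/√n
= 1.960 · 15.0/√294
= 1.960 · 15.0/17.1464
= 1.71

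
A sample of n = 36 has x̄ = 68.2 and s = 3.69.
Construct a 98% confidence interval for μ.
(66.70, 69.70)

t-interval (σ unknown):
df = n - 1 = 35
t* = 2.438 for 98% confidence

Margin of error = t* · s/√n = 2.438 · 3.69/√36 = 1.50

CI: (66.70, 69.70)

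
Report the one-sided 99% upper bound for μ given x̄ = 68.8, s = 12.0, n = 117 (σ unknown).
μ ≤ 71.42

Upper bound (one-sided):
t* = 2.359 (one-sided for 99%)
Upper bound = x̄ + t* · s/√n = 68.8 + 2.359 · 12.0/√117 = 71.42

We are 99% confident that μ ≤ 71.42.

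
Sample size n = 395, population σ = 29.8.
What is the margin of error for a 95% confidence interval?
Margin of error = 2.94

Margin of error = z* · σ/√n
= 1.960 · 29.8/√395
= 1.960 · 29.8/19.8746
= 2.94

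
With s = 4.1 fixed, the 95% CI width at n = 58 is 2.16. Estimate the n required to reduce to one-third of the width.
n ≈ 522

CI width ∝ 1/√n
To reduce width by factor 3, need √n to grow by 3 → need 3² = 9 times as many samples.

Current: n = 58, width = 2.16
New: n = 522, width ≈ 0.71

Width reduced by factor of 2.16/0.71 = 3.04.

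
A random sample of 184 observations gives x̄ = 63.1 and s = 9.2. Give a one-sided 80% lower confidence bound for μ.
μ ≥ 62.53

Lower bound (one-sided):
t* = 0.844 (one-sided for 80%)
Lower bound = x̄ - t* · s/√n = 63.1 - 0.844 · 9.2/√184 = 62.53

We are 80% confident that μ ≥ 62.53.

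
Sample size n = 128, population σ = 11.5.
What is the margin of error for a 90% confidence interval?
Margin of error = 1.67

Margin of error = z* · σ/√n
= 1.645 · 11.5/√128
= 1.645 · 11.5/11.3137
= 1.67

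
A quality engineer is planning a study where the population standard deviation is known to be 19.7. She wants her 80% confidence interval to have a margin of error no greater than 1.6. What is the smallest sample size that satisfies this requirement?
n ≥ 250

For margin E ≤ 1.6:
n ≥ (z* · σ / E)²
n ≥ (1.282 · 19.7 / 1.6)²
n ≥ 249.15

Minimum n = 250 (rounding up)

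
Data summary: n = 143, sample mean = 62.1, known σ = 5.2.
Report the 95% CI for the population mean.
(61.25, 62.95)

z-interval (σ known):
z* = 1.960 for 95% confidence

Margin of error = z* · σ/√n = 1.960 · 5.2/√143 = 0.85

CI: (62.1 - 0.85, 62.1 + 0.85) = (61.25, 62.95)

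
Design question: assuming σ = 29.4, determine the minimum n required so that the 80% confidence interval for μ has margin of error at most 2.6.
n ≥ 211

For margin E ≤ 2.6:
n ≥ (z* · σ / E)²
n ≥ (1.282 · 29.4 / 2.6)²
n ≥ 210.15

Minimum n = 211 (rounding up)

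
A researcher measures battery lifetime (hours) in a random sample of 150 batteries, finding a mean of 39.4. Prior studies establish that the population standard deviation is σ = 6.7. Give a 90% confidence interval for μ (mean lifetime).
(38.50, 40.30)

z-interval (σ known):
z* = 1.645 for 90% confidence

Margin of error = z* · σ/√n = 1.645 · 6.7/√150 = 0.90

CI: (39.4 - 0.90, 39.4 + 0.90) = (38.50, 40.30)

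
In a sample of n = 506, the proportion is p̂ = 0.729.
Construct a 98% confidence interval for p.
(0.683, 0.775)

Proportion CI:
SE = √(p̂(1-p̂)/n) = √(0.729 · 0.271 / 506) = 0.01976

z* = 2.326
Margin = z* · SE = 2.326 · 0.01976 = 0.0460

CI: 0.729 ± 0.0460 = (0.683, 0.775)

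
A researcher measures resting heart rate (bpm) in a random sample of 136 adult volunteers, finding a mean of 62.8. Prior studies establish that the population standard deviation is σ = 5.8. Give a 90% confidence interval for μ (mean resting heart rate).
(61.98, 63.62)

z-interval (σ known):
z* = 1.645 for 90% confidence

Margin of error = z* · σ/√n = 1.645 · 5.8/√136 = 0.82

CI: (62.8 - 0.82, 62.8 + 0.82) = (61.98, 63.62)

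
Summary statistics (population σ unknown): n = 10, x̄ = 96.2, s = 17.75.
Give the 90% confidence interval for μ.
(85.91, 106.49)

t-interval (σ unknown):
df = n - 1 = 9
t* = 1.833 for 90% confidence

Margin of error = t* · s/√n = 1.833 · 17.75/√10 = 10.29

CI: (85.91, 106.49)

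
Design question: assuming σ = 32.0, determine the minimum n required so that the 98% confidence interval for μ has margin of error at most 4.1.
n ≥ 330

For margin E ≤ 4.1:
n ≥ (z* · σ / E)²
n ≥ (2.326 · 32.0 / 4.1)²
n ≥ 329.57

Minimum n = 330 (rounding up)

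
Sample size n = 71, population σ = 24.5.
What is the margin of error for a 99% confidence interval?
Margin of error = 7.49

Margin of error = z* · σ/√n
= 2.576 · 24.5/√71
= 2.576 · 24.5/8.4261
= 7.49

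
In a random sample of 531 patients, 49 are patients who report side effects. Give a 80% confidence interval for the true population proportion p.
(0.076, 0.108)

Proportion CI:
p̂ = 49/531 = 0.09228
SE = √(p̂(1-p̂)/n) = √(0.09228 · 0.90772 / 531) = 0.01256

z* = 1.282
Margin = z* · SE = 1.282 · 0.01256 = 0.0161

CI: 0.09228 ± 0.0161 = (0.076, 0.108)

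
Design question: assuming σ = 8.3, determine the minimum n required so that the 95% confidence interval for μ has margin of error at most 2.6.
n ≥ 40

For margin E ≤ 2.6:
n ≥ (z* · σ / E)²
n ≥ (1.960 · 8.3 / 2.6)²
n ≥ 39.15

Minimum n = 40 (rounding up)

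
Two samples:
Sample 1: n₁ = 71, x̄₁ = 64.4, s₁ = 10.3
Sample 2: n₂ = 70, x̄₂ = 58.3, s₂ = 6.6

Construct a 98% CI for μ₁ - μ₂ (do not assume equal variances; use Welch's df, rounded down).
(2.67, 9.53)

Difference: x̄₁ - x̄₂ = 6.10
SE = √(s₁²/n₁ + s₂²/n₂) = √(10.3²/71 + 6.6²/70) = 1.4548
df = 119.43 → 119 (Welch–Satterthwaite, rounded down)
t* = 2.358

CI: 6.10 ± 2.358 · 1.4548 = 6.10 ± 3.43 = (2.67, 9.53)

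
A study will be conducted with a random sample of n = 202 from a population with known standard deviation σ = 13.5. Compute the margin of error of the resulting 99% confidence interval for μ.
Margin of error = 2.45

Margin of error = z* · σ/√n
= 2.576 · 13.5/√202
= 2.576 · 13.5/14.2127
= 2.45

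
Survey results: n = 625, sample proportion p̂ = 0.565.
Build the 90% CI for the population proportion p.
(0.532, 0.598)

Proportion CI:
SE = √(p̂(1-p̂)/n) = √(0.565 · 0.435 / 625) = 0.01983

z* = 1.645
Margin = z* · SE = 1.645 · 0.01983 = 0.0326

CI: 0.565 ± 0.0326 = (0.532, 0.598)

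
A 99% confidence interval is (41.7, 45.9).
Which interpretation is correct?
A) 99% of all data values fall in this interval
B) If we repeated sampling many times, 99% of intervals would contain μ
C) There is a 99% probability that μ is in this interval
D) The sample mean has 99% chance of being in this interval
B

A) Wrong — a CI is about the parameter μ, not individual data values.
B) Correct — this is the frequentist long-run coverage interpretation.
C) Wrong — μ is fixed; the randomness lives in the interval, not in μ.
D) Wrong — x̄ is observed and sits in the interval by construction.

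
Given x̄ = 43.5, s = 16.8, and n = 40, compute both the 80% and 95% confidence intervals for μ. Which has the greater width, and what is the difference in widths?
95% CI is wider by 3.82

df = 39
80% CI: t* = 1.304, (40.04, 46.96), width = 2 · t* · s/√n = 6.93
95% CI: t* = 2.023, (38.13, 48.87), width = 2 · t* · s/√n = 10.75

The 95% CI is wider by 10.75 - 6.93 = 3.82.
Higher confidence requires a wider interval.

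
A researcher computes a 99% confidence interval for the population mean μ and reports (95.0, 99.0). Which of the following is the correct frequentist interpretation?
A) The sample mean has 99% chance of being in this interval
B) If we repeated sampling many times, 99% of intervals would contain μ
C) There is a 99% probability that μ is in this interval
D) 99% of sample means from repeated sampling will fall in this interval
B

A) Wrong — x̄ is observed and sits in the interval by construction.
B) Correct — this is the frequentist long-run coverage interpretation.
C) Wrong — μ is fixed; the randomness lives in the interval, not in μ.
D) Wrong — coverage applies to intervals containing μ, not to future x̄ values.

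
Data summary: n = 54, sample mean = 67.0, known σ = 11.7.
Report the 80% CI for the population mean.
(64.96, 69.04)

z-interval (σ known):
z* = 1.282 for 80% confidence

Margin of error = z* · σ/√n = 1.282 · 11.7/√54 = 2.04

CI: (67.0 - 2.04, 67.0 + 2.04) = (64.96, 69.04)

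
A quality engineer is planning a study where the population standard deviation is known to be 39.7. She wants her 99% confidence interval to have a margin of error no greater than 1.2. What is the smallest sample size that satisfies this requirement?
n ≥ 7263

For margin E ≤ 1.2:
n ≥ (z* · σ / E)²
n ≥ (2.576 · 39.7 / 1.2)²
n ≥ 7262.90

Minimum n = 7263 (rounding up)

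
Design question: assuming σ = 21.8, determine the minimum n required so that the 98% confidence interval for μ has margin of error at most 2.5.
n ≥ 412

For margin E ≤ 2.5:
n ≥ (z* · σ / E)²
n ≥ (2.326 · 21.8 / 2.5)²
n ≥ 411.39

Minimum n = 412 (rounding up)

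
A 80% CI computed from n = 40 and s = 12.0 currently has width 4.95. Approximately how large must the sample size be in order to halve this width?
n ≈ 160

CI width ∝ 1/√n
To reduce width by factor 2, need √n to grow by 2 → need 2² = 4 times as many samples.

Current: n = 40, width = 4.95
New: n = 160, width ≈ 2.44

Width reduced by factor of 4.95/2.44 = 2.03.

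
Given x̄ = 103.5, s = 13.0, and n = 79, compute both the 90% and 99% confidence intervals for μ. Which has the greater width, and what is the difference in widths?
99% CI is wider by 2.85

df = 78
90% CI: t* = 1.665, (101.06, 105.94), width = 2 · t* · s/√n = 4.87
99% CI: t* = 2.640, (99.64, 107.36), width = 2 · t* · s/√n = 7.72

The 99% CI is wider by 7.72 - 4.87 = 2.85.
Higher confidence requires a wider interval.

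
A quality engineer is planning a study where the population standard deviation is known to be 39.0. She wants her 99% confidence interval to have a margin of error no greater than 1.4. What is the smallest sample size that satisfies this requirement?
n ≥ 5150

For margin E ≤ 1.4:
n ≥ (z* · σ / E)²
n ≥ (2.576 · 39.0 / 1.4)²
n ≥ 5149.50

Minimum n = 5150 (rounding up)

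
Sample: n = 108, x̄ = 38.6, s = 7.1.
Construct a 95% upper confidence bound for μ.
μ ≤ 39.73

Upper bound (one-sided):
t* = 1.659 (one-sided for 95%)
Upper bound = x̄ + t* · s/√n = 38.6 + 1.659 · 7.1/√108 = 39.73

We are 95% confident that μ ≤ 39.73.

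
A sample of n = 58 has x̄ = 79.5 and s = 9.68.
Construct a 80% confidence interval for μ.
(77.85, 81.15)

t-interval (σ unknown):
df = n - 1 = 57
t* = 1.297 for 80% confidence

Margin of error = t* · s/√n = 1.297 · 9.68/√58 = 1.65

CI: (77.85, 81.15)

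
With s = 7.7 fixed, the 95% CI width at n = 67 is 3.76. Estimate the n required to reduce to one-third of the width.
n ≈ 603

CI width ∝ 1/√n
To reduce width by factor 3, need √n to grow by 3 → need 3² = 9 times as many samples.

Current: n = 67, width = 3.76
New: n = 603, width ≈ 1.23

Width reduced by factor of 3.76/1.23 = 3.06.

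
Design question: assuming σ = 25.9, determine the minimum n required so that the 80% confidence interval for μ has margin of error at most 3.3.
n ≥ 102

For margin E ≤ 3.3:
n ≥ (z* · σ / E)²
n ≥ (1.282 · 25.9 / 3.3)²
n ≥ 101.24

Minimum n = 102 (rounding up)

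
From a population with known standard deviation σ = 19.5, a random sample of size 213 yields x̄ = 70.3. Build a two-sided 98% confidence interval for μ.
(67.19, 73.41)

z-interval (σ known):
z* = 2.326 for 98% confidence

Margin of error = z* · σ/√n = 2.326 · 19.5/√213 = 3.11

CI: (70.3 - 3.11, 70.3 + 3.11) = (67.19, 73.41)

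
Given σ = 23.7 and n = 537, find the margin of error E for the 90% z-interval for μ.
Margin of error = 1.68

Margin of error = z* · σ/√n
= 1.645 · 23.7/√537
= 1.645 · 23.7/23.1733
= 1.68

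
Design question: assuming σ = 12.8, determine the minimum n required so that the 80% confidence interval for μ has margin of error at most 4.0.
n ≥ 17

For margin E ≤ 4.0:
n ≥ (z* · σ / E)²
n ≥ (1.282 · 12.8 / 4.0)²
n ≥ 16.83

Minimum n = 17 (rounding up)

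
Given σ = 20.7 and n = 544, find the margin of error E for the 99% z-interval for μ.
Margin of error = 2.29

Margin of error = z* · σ/√n
= 2.576 · 20.7/√544
= 2.576 · 20.7/23.3238
= 2.29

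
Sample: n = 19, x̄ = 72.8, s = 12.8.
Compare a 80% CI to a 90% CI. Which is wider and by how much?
90% CI is wider by 2.37

df = 18
80% CI: t* = 1.330, (68.89, 76.71), width = 2 · t* · s/√n = 7.81
90% CI: t* = 1.734, (67.71, 77.89), width = 2 · t* · s/√n = 10.18

The 90% CI is wider by 10.18 - 7.81 = 2.37.
Higher confidence requires a wider interval.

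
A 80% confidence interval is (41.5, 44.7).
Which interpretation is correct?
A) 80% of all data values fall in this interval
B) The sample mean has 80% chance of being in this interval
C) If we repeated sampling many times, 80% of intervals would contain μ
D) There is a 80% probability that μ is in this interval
C

A) Wrong — a CI is about the parameter μ, not individual data values.
B) Wrong — x̄ is observed and sits in the interval by construction.
C) Correct — this is the frequentist long-run coverage interpretation.
D) Wrong — μ is fixed; the randomness lives in the interval, not in μ.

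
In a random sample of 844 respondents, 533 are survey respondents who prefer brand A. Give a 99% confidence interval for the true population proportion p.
(0.589, 0.674)

Proportion CI:
p̂ = 533/844 = 0.63152
SE = √(p̂(1-p̂)/n) = √(0.63152 · 0.36848 / 844) = 0.01660

z* = 2.576
Margin = z* · SE = 2.576 · 0.01660 = 0.0428

CI: 0.63152 ± 0.0428 = (0.589, 0.674)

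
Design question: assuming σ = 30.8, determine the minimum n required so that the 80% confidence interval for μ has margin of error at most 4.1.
n ≥ 93

For margin E ≤ 4.1:
n ≥ (z* · σ / E)²
n ≥ (1.282 · 30.8 / 4.1)²
n ≥ 92.75

Minimum n = 93 (rounding up)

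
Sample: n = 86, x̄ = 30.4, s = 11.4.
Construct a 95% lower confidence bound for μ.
μ ≥ 28.36

Lower bound (one-sided):
t* = 1.663 (one-sided for 95%)
Lower bound = x̄ - t* · s/√n = 30.4 - 1.663 · 11.4/√86 = 28.36

We are 95% confident that μ ≥ 28.36.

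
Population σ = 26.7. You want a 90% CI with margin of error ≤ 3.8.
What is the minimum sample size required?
n ≥ 134

For margin E ≤ 3.8:
n ≥ (z* · σ / E)²
n ≥ (1.645 · 26.7 / 3.8)²
n ≥ 133.59

Minimum n = 134 (rounding up)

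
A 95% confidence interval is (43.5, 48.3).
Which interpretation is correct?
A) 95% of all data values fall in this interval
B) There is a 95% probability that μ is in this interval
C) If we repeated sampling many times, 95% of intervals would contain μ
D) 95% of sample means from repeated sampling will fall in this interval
C

A) Wrong — a CI is about the parameter μ, not individual data values.
B) Wrong — μ is fixed; the randomness lives in the interval, not in μ.
C) Correct — this is the frequentist long-run coverage interpretation.
D) Wrong — coverage applies to intervals containing μ, not to future x̄ values.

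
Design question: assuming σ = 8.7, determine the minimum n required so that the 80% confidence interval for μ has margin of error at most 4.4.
n ≥ 7

For margin E ≤ 4.4:
n ≥ (z* · σ / E)²
n ≥ (1.282 · 8.7 / 4.4)²
n ≥ 6.43

Minimum n = 7 (rounding up)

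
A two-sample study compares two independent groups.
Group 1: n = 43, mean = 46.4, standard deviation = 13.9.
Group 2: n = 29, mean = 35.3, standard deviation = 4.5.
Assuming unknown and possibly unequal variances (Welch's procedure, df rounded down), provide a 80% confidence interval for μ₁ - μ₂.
(8.14, 14.06)

Difference: x̄₁ - x̄₂ = 11.10
SE = √(s₁²/n₁ + s₂²/n₂) = √(13.9²/43 + 4.5²/29) = 2.2785
df = 54.11 → 54 (Welch–Satterthwaite, rounded down)
t* = 1.297

CI: 11.10 ± 1.297 · 2.2785 = 11.10 ± 2.96 = (8.14, 14.06)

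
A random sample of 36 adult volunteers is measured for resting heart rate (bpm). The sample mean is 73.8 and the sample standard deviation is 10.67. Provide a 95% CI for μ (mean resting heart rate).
(70.19, 77.41)

t-interval (σ unknown):
df = n - 1 = 35
t* = 2.030 for 95% confidence

Margin of error = t* · s/√n = 2.030 · 10.67/√36 = 3.61

CI: (70.19, 77.41)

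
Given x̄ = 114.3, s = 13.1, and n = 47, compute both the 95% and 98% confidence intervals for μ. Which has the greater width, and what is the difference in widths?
98% CI is wider by 1.52

df = 46
95% CI: t* = 2.013, (110.45, 118.15), width = 2 · t* · s/√n = 7.69
98% CI: t* = 2.410, (109.69, 118.91), width = 2 · t* · s/√n = 9.21

The 98% CI is wider by 9.21 - 7.69 = 1.52.
Higher confidence requires a wider interval.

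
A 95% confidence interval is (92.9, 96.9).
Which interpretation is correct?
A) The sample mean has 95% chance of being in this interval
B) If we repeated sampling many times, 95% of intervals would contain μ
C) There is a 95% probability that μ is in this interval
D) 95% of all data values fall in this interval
B

A) Wrong — x̄ is observed and sits in the interval by construction.
B) Correct — this is the frequentist long-run coverage interpretation.
C) Wrong — μ is fixed; the randomness lives in the interval, not in μ.
D) Wrong — a CI is about the parameter μ, not individual data values.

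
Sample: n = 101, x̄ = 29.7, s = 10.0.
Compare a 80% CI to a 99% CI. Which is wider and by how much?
99% CI is wider by 2.66

df = 100
80% CI: t* = 1.290, (28.42, 30.98), width = 2 · t* · s/√n = 2.57
99% CI: t* = 2.626, (27.09, 32.31), width = 2 · t* · s/√n = 5.23

The 99% CI is wider by 5.23 - 2.57 = 2.66.
Higher confidence requires a wider interval.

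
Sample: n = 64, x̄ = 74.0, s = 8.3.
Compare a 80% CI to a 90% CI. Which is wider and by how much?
90% CI is wider by 0.77

df = 63
80% CI: t* = 1.295, (72.66, 75.34), width = 2 · t* · s/√n = 2.69
90% CI: t* = 1.669, (72.27, 75.73), width = 2 · t* · s/√n = 3.46

The 90% CI is wider by 3.46 - 2.69 = 0.77.
Higher confidence requires a wider interval.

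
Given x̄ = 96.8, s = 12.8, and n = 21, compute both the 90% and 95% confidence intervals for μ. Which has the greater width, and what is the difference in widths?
95% CI is wider by 2.01

df = 20
90% CI: t* = 1.725, (91.98, 101.62), width = 2 · t* · s/√n = 9.64
95% CI: t* = 2.086, (90.97, 102.63), width = 2 · t* · s/√n = 11.65

The 95% CI is wider by 11.65 - 9.64 = 2.01.
Higher confidence requires a wider interval.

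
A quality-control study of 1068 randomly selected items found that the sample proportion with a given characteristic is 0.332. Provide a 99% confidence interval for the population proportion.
(0.295, 0.369)

Proportion CI:
SE = √(p̂(1-p̂)/n) = √(0.332 · 0.668 / 1068) = 0.01441

z* = 2.576
Margin = z* · SE = 2.576 · 0.01441 = 0.0371

CI: 0.332 ± 0.0371 = (0.295, 0.369)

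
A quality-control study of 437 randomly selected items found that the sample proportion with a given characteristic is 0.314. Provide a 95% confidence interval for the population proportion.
(0.270, 0.358)

Proportion CI:
SE = √(p̂(1-p̂)/n) = √(0.314 · 0.686 / 437) = 0.02220

z* = 1.960
Margin = z* · SE = 1.960 · 0.02220 = 0.0435

CI: 0.314 ± 0.0435 = (0.270, 0.358)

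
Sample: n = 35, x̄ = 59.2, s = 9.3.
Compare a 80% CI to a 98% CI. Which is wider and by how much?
98% CI is wider by 3.56

df = 34
80% CI: t* = 1.307, (57.15, 61.25), width = 2 · t* · s/√n = 4.11
98% CI: t* = 2.441, (55.36, 63.04), width = 2 · t* · s/√n = 7.67

The 98% CI is wider by 7.67 - 4.11 = 3.56.
Higher confidence requires a wider interval.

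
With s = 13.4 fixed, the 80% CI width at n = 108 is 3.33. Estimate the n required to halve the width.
n ≈ 432

CI width ∝ 1/√n
To reduce width by factor 2, need √n to grow by 2 → need 2² = 4 times as many samples.

Current: n = 108, width = 3.33
New: n = 432, width ≈ 1.66

Width reduced by factor of 3.33/1.66 = 2.01.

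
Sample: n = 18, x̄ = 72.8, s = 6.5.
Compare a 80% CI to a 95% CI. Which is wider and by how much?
95% CI is wider by 2.39

df = 17
80% CI: t* = 1.333, (70.76, 74.84), width = 2 · t* · s/√n = 4.08
95% CI: t* = 2.110, (69.57, 76.03), width = 2 · t* · s/√n = 6.47

The 95% CI is wider by 6.47 - 4.08 = 2.39.
Higher confidence requires a wider interval.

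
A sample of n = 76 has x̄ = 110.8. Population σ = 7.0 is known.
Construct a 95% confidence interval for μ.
(109.23, 112.37)

z-interval (σ known):
z* = 1.960 for 95% confidence

Margin of error = z* · σ/√n = 1.960 · 7.0/√76 = 1.57

CI: (110.8 - 1.57, 110.8 + 1.57) = (109.23, 112.37)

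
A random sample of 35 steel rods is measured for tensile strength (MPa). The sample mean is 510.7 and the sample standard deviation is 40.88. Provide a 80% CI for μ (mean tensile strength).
(501.67, 519.73)

t-interval (σ unknown):
df = n - 1 = 34
t* = 1.307 for 80% confidence

Margin of error = t* · s/√n = 1.307 · 40.88/√35 = 9.03

CI: (501.67, 519.73)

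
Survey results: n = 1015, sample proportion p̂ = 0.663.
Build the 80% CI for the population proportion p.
(0.644, 0.682)

Proportion CI:
SE = √(p̂(1-p̂)/n) = √(0.663 · 0.337 / 1015) = 0.01484

z* = 1.282
Margin = z* · SE = 1.282 · 0.01484 = 0.0190

CI: 0.663 ± 0.0190 = (0.644, 0.682)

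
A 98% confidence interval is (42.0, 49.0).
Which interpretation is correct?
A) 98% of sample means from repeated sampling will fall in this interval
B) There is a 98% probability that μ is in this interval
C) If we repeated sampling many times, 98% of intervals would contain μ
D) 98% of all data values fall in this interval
C

A) Wrong — coverage applies to intervals containing μ, not to future x̄ values.
B) Wrong — μ is fixed; the randomness lives in the interval, not in μ.
C) Correct — this is the frequentist long-run coverage interpretation.
D) Wrong — a CI is about the parameter μ, not individual data values.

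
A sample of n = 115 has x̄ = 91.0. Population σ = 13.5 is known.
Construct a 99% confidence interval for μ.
(87.76, 94.24)

z-interval (σ known):
z* = 2.576 for 99% confidence

Margin of error = z* · σ/√n = 2.576 · 13.5/√115 = 3.24

CI: (91.0 - 3.24, 91.0 + 3.24) = (87.76, 94.24)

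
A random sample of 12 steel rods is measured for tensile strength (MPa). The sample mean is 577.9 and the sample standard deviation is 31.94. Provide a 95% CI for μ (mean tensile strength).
(557.61, 598.19)

t-interval (σ unknown):
df = n - 1 = 11
t* = 2.201 for 95% confidence

Margin of error = t* · s/√n = 2.201 · 31.94/√12 = 20.29

CI: (557.61, 598.19)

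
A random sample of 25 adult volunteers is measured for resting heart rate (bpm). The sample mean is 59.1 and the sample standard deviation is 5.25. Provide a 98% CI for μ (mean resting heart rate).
(56.48, 61.72)

t-interval (σ unknown):
df = n - 1 = 24
t* = 2.492 for 98% confidence

Margin of error = t* · s/√n = 2.492 · 5.25/√25 = 2.62

CI: (56.48, 61.72)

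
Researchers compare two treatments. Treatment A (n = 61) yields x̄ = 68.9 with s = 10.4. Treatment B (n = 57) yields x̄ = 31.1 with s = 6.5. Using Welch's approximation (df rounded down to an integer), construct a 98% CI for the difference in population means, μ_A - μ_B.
(34.05, 41.55)

Difference: x̄₁ - x̄₂ = 37.80
SE = √(s₁²/n₁ + s₂²/n₂) = √(10.4²/61 + 6.5²/57) = 1.5857
df = 101.62 → 101 (Welch–Satterthwaite, rounded down)
t* = 2.364

CI: 37.80 ± 2.364 · 1.5857 = 37.80 ± 3.75 = (34.05, 41.55)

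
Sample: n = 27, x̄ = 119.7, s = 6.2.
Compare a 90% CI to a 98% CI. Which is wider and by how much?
98% CI is wider by 1.85

df = 26
90% CI: t* = 1.706, (117.66, 121.74), width = 2 · t* · s/√n = 4.07
98% CI: t* = 2.479, (116.74, 122.66), width = 2 · t* · s/√n = 5.92

The 98% CI is wider by 5.92 - 4.07 = 1.85.
Higher confidence requires a wider interval.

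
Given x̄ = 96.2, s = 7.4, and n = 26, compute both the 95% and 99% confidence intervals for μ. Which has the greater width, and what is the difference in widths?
99% CI is wider by 2.11

df = 25
95% CI: t* = 2.060, (93.21, 99.19), width = 2 · t* · s/√n = 5.98
99% CI: t* = 2.787, (92.16, 100.24), width = 2 · t* · s/√n = 8.09

The 99% CI is wider by 8.09 - 5.98 = 2.11.
Higher confidence requires a wider interval.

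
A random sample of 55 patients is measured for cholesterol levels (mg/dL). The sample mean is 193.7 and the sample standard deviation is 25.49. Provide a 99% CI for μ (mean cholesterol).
(184.52, 202.88)

t-interval (σ unknown):
df = n - 1 = 54
t* = 2.670 for 99% confidence

Margin of error = t* · s/√n = 2.670 · 25.49/√55 = 9.18

CI: (184.52, 202.88)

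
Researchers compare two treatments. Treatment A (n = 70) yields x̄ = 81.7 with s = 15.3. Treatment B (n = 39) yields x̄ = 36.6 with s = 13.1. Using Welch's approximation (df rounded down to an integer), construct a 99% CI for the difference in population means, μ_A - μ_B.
(37.78, 52.42)

Difference: x̄₁ - x̄₂ = 45.10
SE = √(s₁²/n₁ + s₂²/n₂) = √(15.3²/70 + 13.1²/39) = 2.7829
df = 89.30 → 89 (Welch–Satterthwaite, rounded down)
t* = 2.632

CI: 45.10 ± 2.632 · 2.7829 = 45.10 ± 7.32 = (37.78, 52.42)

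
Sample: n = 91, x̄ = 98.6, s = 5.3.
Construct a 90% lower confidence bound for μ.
μ ≥ 97.88

Lower bound (one-sided):
t* = 1.291 (one-sided for 90%)
Lower bound = x̄ - t* · s/√n = 98.6 - 1.291 · 5.3/√91 = 97.88

We are 90% confident that μ ≥ 97.88.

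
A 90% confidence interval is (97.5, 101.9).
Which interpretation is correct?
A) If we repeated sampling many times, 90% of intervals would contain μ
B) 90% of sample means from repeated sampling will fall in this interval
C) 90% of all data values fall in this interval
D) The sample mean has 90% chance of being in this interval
A

A) Correct — this is the frequentist long-run coverage interpretation.
B) Wrong — coverage applies to intervals containing μ, not to future x̄ values.
C) Wrong — a CI is about the parameter μ, not individual data values.
D) Wrong — x̄ is observed and sits in the interval by construction.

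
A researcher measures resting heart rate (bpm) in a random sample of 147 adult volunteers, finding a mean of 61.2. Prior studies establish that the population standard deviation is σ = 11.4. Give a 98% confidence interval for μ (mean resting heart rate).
(59.01, 63.39)

z-interval (σ known):
z* = 2.326 for 98% confidence

Margin of error = z* · σ/√n = 2.326 · 11.4/√147 = 2.19

CI: (61.2 - 2.19, 61.2 + 2.19) = (59.01, 63.39)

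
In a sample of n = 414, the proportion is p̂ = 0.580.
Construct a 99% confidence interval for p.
(0.518, 0.642)

Proportion CI:
SE = √(p̂(1-p̂)/n) = √(0.580 · 0.420 / 414) = 0.02426

z* = 2.576
Margin = z* · SE = 2.576 · 0.02426 = 0.0625

CI: 0.580 ± 0.0625 = (0.518, 0.642)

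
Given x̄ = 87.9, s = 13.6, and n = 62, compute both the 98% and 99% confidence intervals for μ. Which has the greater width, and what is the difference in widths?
99% CI is wider by 0.94

df = 61
98% CI: t* = 2.389, (83.77, 92.03), width = 2 · t* · s/√n = 8.25
99% CI: t* = 2.659, (83.31, 92.49), width = 2 · t* · s/√n = 9.19

The 99% CI is wider by 9.19 - 8.25 = 0.94.
Higher confidence requires a wider interval.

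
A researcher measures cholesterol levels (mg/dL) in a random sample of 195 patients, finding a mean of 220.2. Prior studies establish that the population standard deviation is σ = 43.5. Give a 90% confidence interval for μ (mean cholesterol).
(215.08, 225.32)

z-interval (σ known):
z* = 1.645 for 90% confidence

Margin of error = z* · σ/√n = 1.645 · 43.5/√195 = 5.12

CI: (220.2 - 5.12, 220.2 + 5.12) = (215.08, 225.32)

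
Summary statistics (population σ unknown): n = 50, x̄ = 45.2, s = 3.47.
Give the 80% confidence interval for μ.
(44.56, 45.84)

t-interval (σ unknown):
df = n - 1 = 49
t* = 1.299 for 80% confidence

Margin of error = t* · s/√n = 1.299 · 3.47/√50 = 0.64

CI: (44.56, 45.84)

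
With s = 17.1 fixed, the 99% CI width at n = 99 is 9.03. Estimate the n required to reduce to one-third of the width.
n ≈ 891

CI width ∝ 1/√n
To reduce width by factor 3, need √n to grow by 3 → need 3² = 9 times as many samples.

Current: n = 99, width = 9.03
New: n = 891, width ≈ 2.96

Width reduced by factor of 9.03/2.96 = 3.05.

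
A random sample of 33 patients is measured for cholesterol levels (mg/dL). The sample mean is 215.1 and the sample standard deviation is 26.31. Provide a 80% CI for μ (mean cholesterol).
(209.10, 221.10)

t-interval (σ unknown):
df = n - 1 = 32
t* = 1.309 for 80% confidence

Margin of error = t* · s/√n = 1.309 · 26.31/√33 = 6.00

CI: (209.10, 221.10)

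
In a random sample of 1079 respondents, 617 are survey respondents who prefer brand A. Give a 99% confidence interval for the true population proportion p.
(0.533, 0.611)

Proportion CI:
p̂ = 617/1079 = 0.57183
SE = √(p̂(1-p̂)/n) = √(0.57183 · 0.42817 / 1079) = 0.01506

z* = 2.576
Margin = z* · SE = 2.576 · 0.01506 = 0.0388

CI: 0.57183 ± 0.0388 = (0.533, 0.611)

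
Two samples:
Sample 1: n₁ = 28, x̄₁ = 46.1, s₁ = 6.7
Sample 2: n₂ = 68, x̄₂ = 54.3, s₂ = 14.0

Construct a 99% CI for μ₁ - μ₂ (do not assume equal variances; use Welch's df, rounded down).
(-13.77, -2.63)

Difference: x̄₁ - x̄₂ = -8.20
SE = √(s₁²/n₁ + s₂²/n₂) = √(6.7²/28 + 14.0²/68) = 2.1179
df = 91.79 → 91 (Welch–Satterthwaite, rounded down)
t* = 2.631

CI: -8.20 ± 2.631 · 2.1179 = -8.20 ± 5.57 = (-13.77, -2.63)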